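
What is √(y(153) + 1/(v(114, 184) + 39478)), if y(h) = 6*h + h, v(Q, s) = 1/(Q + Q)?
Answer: √86769991921335555/9000985 ≈ 32.726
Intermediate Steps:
v(Q, s) = 1/(2*Q)
y(h) = 7*h
√(y(153) + 1/(v(114, 184) + 39478)) = √(7*153 + 1/((½)/114 + 39478)) = √(1071 + 1/((½)*(1/114) + 39478)) = √(1071 + 1/(1/228 + 39478)) = √(1071 + 1/(9000985/228)) = √(1071 + 228/9000985) = √(9640055163/9000985) = √86769991921335555/9000985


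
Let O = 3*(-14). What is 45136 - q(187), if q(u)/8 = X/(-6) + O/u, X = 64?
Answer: 25370176/561 ≈ 45223.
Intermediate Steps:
O = -42
q(u) = -256/3 - 336/u (q(u) = 8*(64/(-6) - 42/u) = 8*(64*(-⅙) - 42/u) = 8*(-32/3 - 42/u) = -256/3 - 336/u)
45136 - q(187) = 45136 - (-256/3 - 336/187) = 45136 - 1*(-48880/561) = 45136 + 48880/561 = 25370176/561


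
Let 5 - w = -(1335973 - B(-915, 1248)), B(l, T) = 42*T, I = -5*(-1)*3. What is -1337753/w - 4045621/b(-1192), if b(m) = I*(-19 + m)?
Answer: 35159898631/158611590 ≈ 221.67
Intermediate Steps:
I = 15 (I = 5*3 = 15)
b(m) = -285 + 15*m (b(m) = 15*(-19 + m) = -285 + 15*m)
w = 1283562 (w = 5 - (-1)*(1335973 - 42*1248) = 5 - (-1)*(1335973 - 1*52416) = 5 - (-1)*(1335973 - 52416) = 5 - (-1)*1283557 = 5 - 1*(-1283557) = 5 + 1283557 = 1283562)
-1337753/w - 4045621/b(-1192) = -1337753/1283562 - 4045621/(-285 + 15*(-1192)) = -1337753*1/1283562 - 4045621/(-285 - 17880) = -1337753/1283562 - 4045621/(-18165) = -1337753/1283562 - 4045621*(-1/18165) = -1337753/1283562 + 4045621/18165 = 35159898631/158611590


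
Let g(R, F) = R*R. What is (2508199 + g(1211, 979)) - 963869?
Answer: 3010851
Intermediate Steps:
g(R, F) = R²
(2508199 + g(1211, 979)) - 963869 = (2508199 + 1211²) - 963869 = (2508199 + 1466521) - 963869 = 3974720 - 963869 = 3010851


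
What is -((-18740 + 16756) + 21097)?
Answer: -19113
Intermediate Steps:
-((-18740 + 16756) + 21097) = -(-1984 + 21097) = -1*19113 = -19113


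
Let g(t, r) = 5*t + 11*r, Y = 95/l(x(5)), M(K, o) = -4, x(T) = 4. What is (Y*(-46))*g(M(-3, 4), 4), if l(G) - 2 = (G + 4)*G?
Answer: -52440/17 ≈ -3084.7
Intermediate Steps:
l(G) = 2 + G*(4 + G) (l(G) = 2 + (G + 4)*G = 2 + (4 + G)*G = 2 + G*(4 + G))
Y = 95/34 (Y = 95/(2 + 4**2 + 4*4) = 95/(2 + 16 + 16) = 95/34 ≈ 2.7941)
(Y*(-46))*g(M(-3, 4), 4) = ((95/34)*(-46))*(5*(-4) + 11*4) = -2185*(-20 + 44)/17 = -2185/17*24 = -52440/17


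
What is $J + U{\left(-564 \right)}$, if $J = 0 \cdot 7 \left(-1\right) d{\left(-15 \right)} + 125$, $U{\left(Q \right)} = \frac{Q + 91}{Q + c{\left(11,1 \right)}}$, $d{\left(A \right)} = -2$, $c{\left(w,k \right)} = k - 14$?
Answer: $\frac{72598}{577} \approx 125.82$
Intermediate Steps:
$c{\left(w,k \right)} = -14 + k$ ($c{\left(w,k \right)} = k - 14 = -14 + k$)
$U{\left(Q \right)} = \frac{91 + Q}{-13 + Q}$ ($U{\left(Q \right)} = \frac{Q + 91}{Q + \left(-14 + 1\right)} = \frac{91 + Q}{Q - 13} = \frac{91 + Q}{-13 + Q}$)
$J = 125$ ($J = 0 \cdot 7 \left(-1\right) \left(-2\right) + 125 = 0 \left(-1\right) \left(-2\right) + 125 = 0 \left(-2\right) + 125 = 0 + 125 = 125$)
$J + U{\left(-564 \right)} = 125 + \frac{91 - 564}{-13 - 564} = 125 + \frac{1}{-577} \left(-473\right) = 125 - - \frac{473}{577} = 125 + \frac{473}{577} = \frac{72598}{577}$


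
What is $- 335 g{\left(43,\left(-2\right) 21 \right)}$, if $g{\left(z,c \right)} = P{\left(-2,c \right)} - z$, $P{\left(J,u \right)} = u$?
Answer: $28475$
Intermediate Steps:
$g{\left(z,c \right)} = c - z$
$- 335 g{\left(43,\left(-2\right) 21 \right)} = - 335 \left(\left(-2\right) 21 - 43\right) = - 335 \left(-42 - 43\right) = \left(-335\right) \left(-85\right) = 28475$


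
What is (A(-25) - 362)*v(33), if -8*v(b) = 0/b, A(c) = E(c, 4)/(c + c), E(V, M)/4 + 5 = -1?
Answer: 0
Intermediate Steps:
E(V, M) = -24 (E(V, M) = -20 + 4*(-1) = -20 - 4 = -24)
A(c) = -12/c (A(c) = -24/(c + c) = -24*1/(2*c) = -12/c)
v(b) = 0 (v(b) = -0/b = -⅛*0 = 0)
(A(-25) - 362)*v(33) = (-12/(-25) - 362)*0 = (-12*(-1/25) - 362)*0 = (12/25 - 362)*0 = -9038/25*0 = 0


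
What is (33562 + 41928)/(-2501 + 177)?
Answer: -37745/1162 ≈ -32.483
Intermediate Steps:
(33562 + 41928)/(-2501 + 177) = 75490/(-2324) = 75490*(-1/2324) = -37745/1162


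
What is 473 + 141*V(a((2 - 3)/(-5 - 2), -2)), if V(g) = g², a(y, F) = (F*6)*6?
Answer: 731417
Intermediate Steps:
a(y, F) = 36*F (a(y, F) = (6*F)*6 = 36*F)
473 + 141*V(a((2 - 3)/(-5 - 2), -2)) = 473 + 141*(36*(-2))² = 473 + 141*(-72)² = 473 + 141*5184 = 473 + 730944 = 731417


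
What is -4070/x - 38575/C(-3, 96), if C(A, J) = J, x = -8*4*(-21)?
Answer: -91365/224 ≈ -407.88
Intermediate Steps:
x = 672 (x = -32*(-21) = 672)
-4070/x - 38575/C(-3, 96) = -4070/672 - 38575/96 = -4070*1/672 - 38575*1/96 = -2035/336 - 38575/96 = -91365/224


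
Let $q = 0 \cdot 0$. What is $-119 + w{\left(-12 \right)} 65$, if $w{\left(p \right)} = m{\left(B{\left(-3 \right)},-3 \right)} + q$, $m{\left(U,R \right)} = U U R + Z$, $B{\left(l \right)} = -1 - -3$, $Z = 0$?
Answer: $-899$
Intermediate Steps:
$B{\left(l \right)} = 2$ ($B{\left(l \right)} = -1 + 3 = 2$)
$m{\left(U,R \right)} = R U^{2}$ ($m{\left(U,R \right)} = U U R + 0 = U^{2} R + 0 = R U^{2} + 0 = R U^{2}$)
$q = 0$
$w{\left(p \right)} = -12$ ($w{\left(p \right)} = - 3 \cdot 2^{2} + 0 = \left(-3\right) 4 + 0 = -12 + 0 = -12$)
$-119 + w{\left(-12 \right)} 65 = -119 - 780 = -899$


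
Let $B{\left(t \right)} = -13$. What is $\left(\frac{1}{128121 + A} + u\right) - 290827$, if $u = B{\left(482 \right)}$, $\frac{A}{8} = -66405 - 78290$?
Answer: $- \frac{299402038761}{1029439} \approx -2.9084 \cdot 10^{5}$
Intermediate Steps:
$A = -1157560$ ($A = 8 \left(-66405 - 78290\right) = 8 \left(-144695\right) = -1157560$)
$u = -13$
$\left(\frac{1}{128121 + A} + u\right) - 290827 = \left(\frac{1}{128121 - 1157560} - 13\right) - 290827 = \left(\frac{1}{-1029439} - 13\right) - 290827 = \left(- \frac{1}{1029439} - 13\right) - 290827 = - \frac{13382708}{1029439} - 290827 = - \frac{299402038761}{1029439}$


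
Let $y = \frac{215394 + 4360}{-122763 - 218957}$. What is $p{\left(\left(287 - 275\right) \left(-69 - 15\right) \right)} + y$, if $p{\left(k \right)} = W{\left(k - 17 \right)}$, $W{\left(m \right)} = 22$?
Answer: $\frac{3649043}{170860} \approx 21.357$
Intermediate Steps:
$p{\left(k \right)} = 22$
$y = - \frac{109877}{170860}$ ($y = \frac{219754}{-341720} = 219754 \left(- \frac{1}{341720}\right) = - \frac{109877}{170860} \approx -0.64308$)
$p{\left(\left(287 - 275\right) \left(-69 - 15\right) \right)} + y = 22 - \frac{109877}{170860} = \frac{3649043}{170860}$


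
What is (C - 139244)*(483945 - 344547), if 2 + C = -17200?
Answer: -21808259508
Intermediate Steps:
C = -17202 (C = -2 - 17200 = -17202)
(C - 139244)*(483945 - 344547) = (-17202 - 139244)*(483945 - 344547) = -156446*139398 = -21808259508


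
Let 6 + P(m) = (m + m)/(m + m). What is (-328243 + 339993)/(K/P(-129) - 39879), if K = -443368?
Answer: 58750/243973 ≈ 0.24081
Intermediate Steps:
P(m) = -5 (P(m) = -6 + (m + m)/(m + m) = -6 + (2*m)/((2*m)) = -6 + (2*m)*(1/(2*m)) = -6 + 1 = -5)
(-328243 + 339993)/(K/P(-129) - 39879) = (-328243 + 339993)/(-443368/(-5) - 39879) = 11750/(-443368*(-⅕) - 39879) = 11750/(443368/5 - 39879) = 11750/(243973/5) = 11750*(5/243973) = 58750/243973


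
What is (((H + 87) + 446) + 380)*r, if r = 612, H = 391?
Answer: 798048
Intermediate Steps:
(((H + 87) + 446) + 380)*r = (((391 + 87) + 446) + 380)*612 = ((478 + 446) + 380)*612 = (924 + 380)*612 = 1304*612 = 798048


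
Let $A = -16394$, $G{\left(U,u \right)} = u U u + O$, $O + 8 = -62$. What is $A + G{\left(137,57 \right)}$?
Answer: $428649$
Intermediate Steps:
$O = -70$ ($O = -8 - 62 = -70$)
$G{\left(U,u \right)} = -70 + U u^{2}$ ($G{\left(U,u \right)} = u U u - 70 = U u u - 70 = U u^{2} - 70 = -70 + U u^{2}$)
$A + G{\left(137,57 \right)} = -16394 - \left(70 - 137 \cdot 57^{2}\right) = -16394 + \left(-70 + 137 \cdot 3249\right) = -16394 + \left(-70 + 445113\right) = -16394 + 445043 = 428649$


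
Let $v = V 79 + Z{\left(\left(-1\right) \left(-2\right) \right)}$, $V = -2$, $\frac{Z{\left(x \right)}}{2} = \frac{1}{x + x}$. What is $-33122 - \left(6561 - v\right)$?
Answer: $- \frac{79681}{2} \approx -39841.0$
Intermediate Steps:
$Z{\left(x \right)} = \frac{1}{x}$ ($Z{\left(x \right)} = \frac{2}{x + x} = \frac{2}{2 x} = 2 \frac{1}{2 x} = \frac{1}{x}$)
$v = - \frac{315}{2}$ ($v = \left(-2\right) 79 + \frac{1}{\left(-1\right) \left(-2\right)} = -158 + \frac{1}{2} = - \frac{315}{2} \approx -157.5$)
$-33122 - \left(6561 - v\right) = -33122 - \left(6561 - - \frac{315}{2}\right) = -33122 - \left(6561 + \frac{315}{2}\right) = -33122 - \frac{13437}{2} = - \frac{79681}{2}$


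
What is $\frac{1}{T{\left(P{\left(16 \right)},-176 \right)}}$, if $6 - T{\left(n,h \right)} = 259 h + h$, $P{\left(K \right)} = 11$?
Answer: $\frac{1}{45766} \approx 2.185 \cdot 10^{-5}$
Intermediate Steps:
$T{\left(n,h \right)} = 6 - 260 h$ ($T{\left(n,h \right)} = 6 - \left(259 h + h\right) = 6 - 260 h$)
$\frac{1}{T{\left(P{\left(16 \right)},-176 \right)}} = \frac{1}{6 - -45760} = \frac{1}{6 + 45760} = \frac{1}{45766}$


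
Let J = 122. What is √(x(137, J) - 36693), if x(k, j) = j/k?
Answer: I*√688674203/137 ≈ 191.55*I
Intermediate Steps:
√(x(137, J) - 36693) = √(122/137 - 36693) = √(-5026819/137) = I*√688674203/137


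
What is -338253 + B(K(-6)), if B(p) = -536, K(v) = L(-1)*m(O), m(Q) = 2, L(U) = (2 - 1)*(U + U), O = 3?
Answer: -338789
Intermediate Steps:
L(U) = 2*U (L(U) = 1*(2*U) = 2*U)
K(v) = -4 (K(v) = (2*(-1))*2 = -2*2 = -4)
-338253 + B(K(-6)) = -338253 - 536 = -338789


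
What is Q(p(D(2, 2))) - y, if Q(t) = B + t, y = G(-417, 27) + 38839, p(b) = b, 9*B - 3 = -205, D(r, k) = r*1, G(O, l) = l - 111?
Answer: -348979/9 ≈ -38775.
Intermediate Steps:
G(O, l) = -111 + l
D(r, k) = r
B = -202/9 (B = ⅓ + (⅑)*(-205) = ⅓ - 205/9 = -202/9 ≈ -22.444)
y = 38755 (y = (-111 + 27) + 38839 = -84 + 38839 = 38755)
Q(t) = -202/9 + t
Q(p(D(2, 2))) - y = (-202/9 + 2) - 1*38755 = -184/9 - 38755 = -348979/9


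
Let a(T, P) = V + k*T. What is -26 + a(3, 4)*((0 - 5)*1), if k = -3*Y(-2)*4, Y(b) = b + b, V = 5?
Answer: -771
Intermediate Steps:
Y(b) = 2*b
k = 48 (k = -6*(-2)*4 = -3*(-4)*4 = 12*4 = 48)
a(T, P) = 5 + 48*T
-26 + a(3, 4)*((0 - 5)*1) = -26 + (5 + 48*3)*((0 - 5)*1) = -26 + (5 + 144)*(-5*1) = -26 + 149*(-5) = -26 - 745 = -771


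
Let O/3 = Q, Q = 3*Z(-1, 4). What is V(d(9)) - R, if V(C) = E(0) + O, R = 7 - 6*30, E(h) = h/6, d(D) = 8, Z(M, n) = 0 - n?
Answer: 137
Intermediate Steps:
Z(M, n) = -n
E(h) = h/6 (E(h) = h*(⅙) = h/6)
Q = -12 (Q = 3*(-1*4) = 3*(-4) = -12)
O = -36 (O = 3*(-12) = -36)
R = -173 (R = 7 - 180 = -173)
V(C) = -36 (V(C) = (⅙)*0 - 36 = 0 - 36 = -36)
V(d(9)) - R = -36 - 1*(-173) = -36 + 173 = 137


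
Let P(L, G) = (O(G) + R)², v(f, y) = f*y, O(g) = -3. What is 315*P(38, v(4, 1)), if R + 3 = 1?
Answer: 7875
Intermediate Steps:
R = -2 (R = -3 + 1 = -2)
P(L, G) = 25 (P(L, G) = (-3 - 2)² = (-5)² = 25)
315*P(38, v(4, 1)) = 315*25 = 7875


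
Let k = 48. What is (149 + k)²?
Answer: 38809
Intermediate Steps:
(149 + k)² = (149 + 48)² = 197² = 38809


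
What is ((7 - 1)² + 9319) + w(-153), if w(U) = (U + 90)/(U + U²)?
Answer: 24173313/2584 ≈ 9355.0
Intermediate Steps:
w(U) = (90 + U)/(U + U²)
((7 - 1)² + 9319) + w(-153) = ((7 - 1)² + 9319) + (90 - 153)/((-153)*(1 - 153)) = (6² + 9319) - 1/153*(-63)/(-152) = (36 + 9319) - 1/153*(-1/152)*(-63) = 9355 - 7/2584 = 24173313/2584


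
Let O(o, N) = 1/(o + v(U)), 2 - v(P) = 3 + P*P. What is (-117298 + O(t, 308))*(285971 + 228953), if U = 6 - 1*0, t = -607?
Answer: -422796893061/7 ≈ -6.0400e+10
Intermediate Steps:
U = 6 (U = 6 + 0 = 6)
v(P) = -1 - P² (v(P) = 2 - (3 + P*P) = 2 - (3 + P²) = 2 + (-3 - P²) = -1 - P²)
O(o, N) = 1/(-37 + o) (O(o, N) = 1/(o + (-1 - 1*6²)) = 1/(o + (-1 - 1*36)) = 1/(o + (-1 - 36)) = 1/(o - 37) = 1/(-37 + o))
(-117298 + O(t, 308))*(285971 + 228953) = (-117298 + 1/(-37 - 607))*(285971 + 228953) = (-117298 + 1/(-644))*514924 = (-117298 - 1/644)*514924 = -75539913/644*514924 = -422796893061/7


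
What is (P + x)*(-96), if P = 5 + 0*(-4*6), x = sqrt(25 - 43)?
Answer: -480 - 288*I*sqrt(2) ≈ -480.0 - 407.29*I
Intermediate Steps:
x = 3*I*sqrt(2) (x = sqrt(-18) = 3*I*sqrt(2) ≈ 4.2426*I)
P = 5 (P = 5 + 0*(-24) = 5 + 0 = 5)
(P + x)*(-96) = (5 + 3*I*sqrt(2))*(-96) = -480 - 288*I*sqrt(2)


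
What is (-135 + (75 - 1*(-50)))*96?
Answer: -960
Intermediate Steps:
(-135 + (75 - 1*(-50)))*96 = (-135 + (75 + 50))*96 = (-135 + 125)*96 = -10*96 = -960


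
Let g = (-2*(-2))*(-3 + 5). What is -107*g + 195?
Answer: -661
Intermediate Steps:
g = 8 (g = 4*2 = 8)
-107*g + 195 = -107*8 + 195 = -856 + 195 = -661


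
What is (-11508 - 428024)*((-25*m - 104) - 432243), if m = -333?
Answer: 186371237704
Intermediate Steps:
(-11508 - 428024)*((-25*m - 104) - 432243) = (-11508 - 428024)*((-25*(-333) - 104) - 432243) = -439532*((8325 - 104) - 432243) = -439532*(8221 - 432243) = -439532*(-424022) = 186371237704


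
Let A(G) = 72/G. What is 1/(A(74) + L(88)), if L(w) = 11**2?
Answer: 37/4513 ≈ 0.0081985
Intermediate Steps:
L(w) = 121
1/(A(74) + L(88)) = 1/(72/74 + 121) = 1/(72*(1/74) + 121) = 1/(36/37 + 121) = 1/(4513/37) = 37/4513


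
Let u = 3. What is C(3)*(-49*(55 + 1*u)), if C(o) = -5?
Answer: 14210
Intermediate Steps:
C(3)*(-49*(55 + 1*u)) = -(-245)*(55 + 1*3) = -(-245)*(55 + 3) = -(-245)*58 = -5*(-2842) = 14210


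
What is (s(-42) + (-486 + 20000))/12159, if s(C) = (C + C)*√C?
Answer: 19514/12159 - 4*I*√42/579 ≈ 1.6049 - 0.044772*I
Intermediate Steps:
s(C) = 2*C^(3/2) (s(C) = (2*C)*√C = 2*C^(3/2))
(s(-42) + (-486 + 20000))/12159 = (2*(-42)^(3/2) + (-486 + 20000))/12159 = (2*(-42*I*√42) + 19514)*(1/12159) = (-84*I*√42 + 19514)*(1/12159) = (19514 - 84*I*√42)*(1/12159) = 19514/12159 - 4*I*√42/579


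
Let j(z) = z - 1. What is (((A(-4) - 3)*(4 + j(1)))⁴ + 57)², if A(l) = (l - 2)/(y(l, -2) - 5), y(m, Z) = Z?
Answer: 171527663278449/5764801 ≈ 2.9754e+7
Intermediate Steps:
j(z) = -1 + z
A(l) = 2/7 - l/7 (A(l) = (l - 2)/(-2 - 5) = (-2 + l)/(-7) = (-2 + l)*(-⅐) = 2/7 - l/7)
(((A(-4) - 3)*(4 + j(1)))⁴ + 57)² = ((((2/7 - ⅐*(-4)) - 3)*(4 + (-1 + 1)))⁴ + 57)² = ((((2/7 + 4/7) - 3)*(4 + 0))⁴ + 57)² = (((6/7 - 3)*4)⁴ + 57)² = ((-15/7*4)⁴ + 57)² = ((-60/7)⁴ + 57)² = (12960000/2401 + 57)² = (13096857/2401)² = 171527663278449/5764801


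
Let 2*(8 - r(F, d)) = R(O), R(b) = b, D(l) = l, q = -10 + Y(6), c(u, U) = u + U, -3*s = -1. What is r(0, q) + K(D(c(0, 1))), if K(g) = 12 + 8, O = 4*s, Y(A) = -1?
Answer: 82/3 ≈ 27.333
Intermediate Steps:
s = 1/3 (s = -1/3*(-1) = 1/3 ≈ 0.33333)
c(u, U) = U + u
q = -11 (q = -10 - 1 = -11)
O = 4/3 (O = 4*(1/3) = 4/3 ≈ 1.3333)
r(F, d) = 22/3 (r(F, d) = 8 - 1/2*4/3 = 8 - 2/3 = 22/3)
K(g) = 20
r(0, q) + K(D(c(0, 1))) = 22/3 + 20 = 82/3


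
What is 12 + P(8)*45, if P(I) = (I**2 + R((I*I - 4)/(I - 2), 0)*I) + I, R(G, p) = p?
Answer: 3252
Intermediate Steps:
P(I) = I + I**2 (P(I) = (I**2 + 0*I) + I = (I**2 + 0) + I = I**2 + I = I + I**2)
12 + P(8)*45 = 12 + (8*(1 + 8))*45 = 12 + (8*9)*45 = 12 + 72*45 = 12 + 3240 = 3252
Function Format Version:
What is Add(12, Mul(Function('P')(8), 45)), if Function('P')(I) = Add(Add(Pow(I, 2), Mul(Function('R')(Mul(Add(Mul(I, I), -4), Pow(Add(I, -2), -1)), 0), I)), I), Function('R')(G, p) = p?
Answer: 3252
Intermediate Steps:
Function('P')(I) = Add(I, Pow(I, 2)) (Function('P')(I) = Add(Add(Pow(I, 2), Mul(0, I)), I) = Add(Add(Pow(I, 2), 0), I) = Add(Pow(I, 2), I) = Add(I, Pow(I, 2)))
Add(12, Mul(Function('P')(8), 45)) = Add(12, Mul(Mul(8, Add(1, 8)), 45)) = Add(12, Mul(Mul(8, 9), 45)) = Add(12, Mul(72, 45)) = Add(12, 3240) = 3252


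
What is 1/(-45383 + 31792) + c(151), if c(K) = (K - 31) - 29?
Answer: 1236780/13591 ≈ 91.000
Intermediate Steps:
c(K) = -60 + K (c(K) = (-31 + K) - 29 = -60 + K)
1/(-45383 + 31792) + c(151) = 1/(-45383 + 31792) + (-60 + 151) = 1/(-13591) + 91 = -1/13591 + 91 = 1236780/13591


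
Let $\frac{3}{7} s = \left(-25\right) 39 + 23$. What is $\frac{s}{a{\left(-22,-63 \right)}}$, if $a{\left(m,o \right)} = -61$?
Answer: $\frac{6664}{183} \approx 36.415$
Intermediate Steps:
$s = - \frac{6664}{3}$ ($s = \frac{7 \left(\left(-25\right) 39 + 23\right)}{3} = \frac{7 \left(-975 + 23\right)}{3} = \frac{7}{3} \left(-952\right) = - \frac{6664}{3} \approx -2221.3$)
$\frac{s}{a{\left(-22,-63 \right)}} = - \frac{6664}{3 \left(-61\right)} = \left(- \frac{6664}{3}\right) \left(- \frac{1}{61}\right) = \frac{6664}{183}$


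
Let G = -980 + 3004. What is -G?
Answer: -2024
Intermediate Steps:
G = 2024
-G = -1*2024 = -2024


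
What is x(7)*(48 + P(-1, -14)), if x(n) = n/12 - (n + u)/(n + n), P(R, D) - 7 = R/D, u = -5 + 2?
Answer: 6425/392 ≈ 16.390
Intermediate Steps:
u = -3
P(R, D) = 7 + R/D
x(n) = n/12 - (-3 + n)/(2*n) (x(n) = n/12 - (n - 3)/(n + n) = n*(1/12) - (-3 + n)/(2*n) = n/12 - (-3 + n)*1/(2*n) = n/12 - (-3 + n)/(2*n))
x(7)*(48 + P(-1, -14)) = ((1/12)*(18 + 7*(-6 + 7))/7)*(48 + (7 - 1/(-14))) = ((1/12)*(1/7)*(18 + 7*1))*(48 + (7 - 1*(-1/14))) = ((1/12)*(1/7)*(18 + 7))*(48 + (7 + 1/14)) = ((1/12)*(1/7)*25)*(48 + 99/14) = (25/84)*(771/14) = 6425/392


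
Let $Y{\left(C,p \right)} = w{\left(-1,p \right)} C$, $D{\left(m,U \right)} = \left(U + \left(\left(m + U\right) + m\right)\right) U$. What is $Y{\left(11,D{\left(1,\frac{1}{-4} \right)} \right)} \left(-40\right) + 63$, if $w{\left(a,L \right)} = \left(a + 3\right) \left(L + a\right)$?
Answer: $1273$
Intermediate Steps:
$w{\left(a,L \right)} = \left(3 + a\right) \left(L + a\right)$
$D{\left(m,U \right)} = U \left(2 U + 2 m\right)$ ($D{\left(m,U \right)} = \left(U + \left(\left(U + m\right) + m\right)\right) U = \left(U + \left(U + 2 m\right)\right) U = \left(2 U + 2 m\right) U = U \left(2 U + 2 m\right)$)
$Y{\left(C,p \right)} = C \left(-2 + 2 p\right)$ ($Y{\left(C,p \right)} = \left(\left(-1\right)^{2} + 3 p + 3 \left(-1\right) + p \left(-1\right)\right) C = \left(1 + 3 p - 3 - p\right) C = \left(-2 + 2 p\right) C = C \left(-2 + 2 p\right)$)
$Y{\left(11,D{\left(1,\frac{1}{-4} \right)} \right)} \left(-40\right) + 63 = 2 \cdot 11 \left(-1 + \frac{2 \left(\frac{1}{-4} + 1\right)}{-4}\right) \left(-40\right) + 63 = 2 \cdot 11 \left(-1 + 2 \left(- \frac{1}{4}\right) \left(- \frac{1}{4} + 1\right)\right) \left(-40\right) + 63 = 2 \cdot 11 \left(-1 + 2 \left(- \frac{1}{4}\right) \frac{3}{4}\right) \left(-40\right) + 63 = 2 \cdot 11 \left(-1 - \frac{3}{8}\right) \left(-40\right) + 63 = 2 \cdot 11 \left(- \frac{11}{8}\right) \left(-40\right) + 63 = \left(- \frac{121}{4}\right) \left(-40\right) + 63 = 1210 + 63 = 1273$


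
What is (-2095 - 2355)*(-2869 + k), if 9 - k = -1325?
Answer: 6830750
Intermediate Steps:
k = 1334 (k = 9 - 1*(-1325) = 9 + 1325 = 1334)
(-2095 - 2355)*(-2869 + k) = (-2095 - 2355)*(-2869 + 1334) = -4450*(-1535) = 6830750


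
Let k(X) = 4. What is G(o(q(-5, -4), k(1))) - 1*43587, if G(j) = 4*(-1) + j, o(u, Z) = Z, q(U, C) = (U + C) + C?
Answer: -43587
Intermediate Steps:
q(U, C) = U + 2*C (q(U, C) = (C + U) + C = U + 2*C)
G(j) = -4 + j
G(o(q(-5, -4), k(1))) - 1*43587 = (-4 + 4) - 1*43587 = 0 - 43587 = -43587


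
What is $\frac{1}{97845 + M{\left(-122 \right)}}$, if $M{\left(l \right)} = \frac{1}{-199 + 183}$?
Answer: $\frac{16}{1565519} \approx 1.022 \cdot 10^{-5}$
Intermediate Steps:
$M{\left(l \right)} = - \frac{1}{16}$ ($M{\left(l \right)} = \frac{1}{-16} = - \frac{1}{16}$)
$\frac{1}{97845 + M{\left(-122 \right)}} = \frac{1}{97845 - \frac{1}{16}} = \frac{1}{\frac{1565519}{16}} = \frac{16}{1565519}$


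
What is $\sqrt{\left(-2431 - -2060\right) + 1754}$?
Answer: $\sqrt{1383} \approx 37.189$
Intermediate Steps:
$\sqrt{\left(-2431 - -2060\right) + 1754} = \sqrt{\left(-2431 + 2060\right) + 1754} = \sqrt{-371 + 1754} = \sqrt{1383}$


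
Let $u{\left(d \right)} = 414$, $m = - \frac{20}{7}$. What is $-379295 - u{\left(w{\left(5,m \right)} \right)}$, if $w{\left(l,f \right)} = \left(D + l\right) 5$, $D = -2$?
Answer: $-379709$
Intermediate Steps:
$m = - \frac{20}{7}$ ($m = \left(-20\right) \frac{1}{7} = - \frac{20}{7} \approx -2.8571$)
$w{\left(l,f \right)} = -10 + 5 l$ ($w{\left(l,f \right)} = \left(-2 + l\right) 5 = -10 + 5 l$)
$-379295 - u{\left(w{\left(5,m \right)} \right)} = -379295 - 414 = -379709$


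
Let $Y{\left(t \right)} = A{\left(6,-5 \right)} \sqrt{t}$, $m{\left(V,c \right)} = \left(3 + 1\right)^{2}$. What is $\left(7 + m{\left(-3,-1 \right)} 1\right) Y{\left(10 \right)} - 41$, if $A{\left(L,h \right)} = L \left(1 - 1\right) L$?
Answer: $-41$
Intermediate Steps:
$A{\left(L,h \right)} = 0$ ($A{\left(L,h \right)} = L 0 L = 0 L = 0$)
$m{\left(V,c \right)} = 16$ ($m{\left(V,c \right)} = 4^{2} = 16$)
$Y{\left(t \right)} = 0$ ($Y{\left(t \right)} = 0 \sqrt{t} = 0$)
$\left(7 + m{\left(-3,-1 \right)} 1\right) Y{\left(10 \right)} - 41 = \left(7 + 16 \cdot 1\right) 0 - 41 = \left(7 + 16\right) 0 - 41 = 23 \cdot 0 - 41 = 0 - 41 = -41$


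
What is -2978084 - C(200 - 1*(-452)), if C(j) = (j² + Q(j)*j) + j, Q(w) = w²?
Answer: -280571648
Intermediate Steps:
C(j) = j + j² + j³ (C(j) = (j² + j²*j) + j = (j² + j³) + j = j + j² + j³)
-2978084 - C(200 - 1*(-452)) = -2978084 - (200 - 1*(-452))*(1 + (200 - 1*(-452)) + (200 - 1*(-452))²) = -2978084 - (200 + 452)*(1 + (200 + 452) + (200 + 452)²) = -2978084 - 652*(1 + 652 + 652²) = -2978084 - 652*(1 + 652 + 425104) = -2978084 - 652*425757 = -2978084 - 1*277593564 = -2978084 - 277593564 = -280571648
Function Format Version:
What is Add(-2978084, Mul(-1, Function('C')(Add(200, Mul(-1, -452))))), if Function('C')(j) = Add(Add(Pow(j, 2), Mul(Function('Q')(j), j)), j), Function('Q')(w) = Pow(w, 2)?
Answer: -280571648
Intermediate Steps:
Function('C')(j) = Add(j, Pow(j, 2), Pow(j, 3)) (Function('C')(j) = Add(Add(Pow(j, 2), Mul(Pow(j, 2), j)), j) = Add(Add(Pow(j, 2), Pow(j, 3)), j) = Add(j, Pow(j, 2), Pow(j, 3)))
Add(-2978084, Mul(-1, Function('C')(Add(200, Mul(-1, -452))))) = Add(-2978084, Mul(-1, Mul(Add(200, Mul(-1, -452)), Add(1, Add(200, Mul(-1, -452)), Pow(Add(200, Mul(-1, -452)), 2))))) = Add(-2978084, Mul(-1, Mul(Add(200, 452), Add(1, Add(200, 452), Pow(Add(200, 452), 2))))) = Add(-2978084, Mul(-1, Mul(652, Add(1, 652, Pow(652, 2))))) = Add(-2978084, Mul(-1, Mul(652, Add(1, 652, 425104)))) = Add(-2978084, Mul(-1, Mul(652, 425757))) = Add(-2978084, Mul(-1, 277593564)) = Add(-2978084, -277593564) = -280571648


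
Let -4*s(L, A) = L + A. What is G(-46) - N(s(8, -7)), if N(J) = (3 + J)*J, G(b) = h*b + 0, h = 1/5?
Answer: -681/80 ≈ -8.5125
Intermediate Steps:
h = ⅕ ≈ 0.20000
s(L, A) = -A/4 - L/4 (s(L, A) = -(L + A)/4 = -(A + L)/4 = -A/4 - L/4)
G(b) = b/5 (G(b) = b/5 + 0 = b/5)
N(J) = J*(3 + J)
G(-46) - N(s(8, -7)) = (⅕)*(-46) - (-¼*(-7) - ¼*8)*(3 + (-¼*(-7) - ¼*8)) = -46/5 - (7/4 - 2)*(3 + (7/4 - 2)) = -46/5 - (-1)*(3 - ¼)/4 = -46/5 - (-1)*11/(4*4) = -46/5 - 1*(-11/16) = -46/5 + 11/16 = -681/80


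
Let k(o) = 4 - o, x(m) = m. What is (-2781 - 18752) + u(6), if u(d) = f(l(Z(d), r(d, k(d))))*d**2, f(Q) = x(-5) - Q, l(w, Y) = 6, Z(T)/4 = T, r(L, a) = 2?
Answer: -21929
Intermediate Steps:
Z(T) = 4*T
f(Q) = -5 - Q
u(d) = -11*d**2 (u(d) = (-5 - 1*6)*d**2 = (-5 - 6)*d**2 = -11*d**2)
(-2781 - 18752) + u(6) = (-2781 - 18752) - 11*6**2 = -21533 - 11*36 = -21533 - 396 = -21929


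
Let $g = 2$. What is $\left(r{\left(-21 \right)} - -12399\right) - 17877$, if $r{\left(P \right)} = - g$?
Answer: $-5480$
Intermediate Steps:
$r{\left(P \right)} = -2$ ($r{\left(P \right)} = \left(-1\right) 2 = -2$)
$\left(r{\left(-21 \right)} - -12399\right) - 17877 = \left(-2 - -12399\right) - 17877 = \left(-2 + 12399\right) - 17877 = 12397 - 17877 = -5480$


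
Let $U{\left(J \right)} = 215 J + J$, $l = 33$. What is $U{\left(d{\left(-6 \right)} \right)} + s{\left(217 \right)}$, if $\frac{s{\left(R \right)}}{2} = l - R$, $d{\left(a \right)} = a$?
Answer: $-1664$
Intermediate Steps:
$s{\left(R \right)} = 66 - 2 R$ ($s{\left(R \right)} = 2 \left(33 - R\right) = 66 - 2 R$)
$U{\left(J \right)} = 216 J$
$U{\left(d{\left(-6 \right)} \right)} + s{\left(217 \right)} = 216 \left(-6\right) + \left(66 - 434\right) = -1296 + \left(66 - 434\right) = -1296 - 368 = -1664$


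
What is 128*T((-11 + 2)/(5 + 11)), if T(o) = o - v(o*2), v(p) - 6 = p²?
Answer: -1002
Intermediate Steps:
v(p) = 6 + p²
T(o) = -6 + o - 4*o² (T(o) = o - (6 + (o*2)²) = o - (6 + (2*o)²) = o - (6 + 4*o²) = o + (-6 - 4*o²) = -6 + o - 4*o²)
128*T((-11 + 2)/(5 + 11)) = 128*(-6 + (-11 + 2)/(5 + 11) - 4*(-11 + 2)²/(5 + 11)²) = 128*(-6 - 9/16 - 4*(-9/16)²) = 128*(-6 - 9/16 - 4*81/256) = 128*(-6 - 9/16 - 81/64) = 128*(-501/64) = -1002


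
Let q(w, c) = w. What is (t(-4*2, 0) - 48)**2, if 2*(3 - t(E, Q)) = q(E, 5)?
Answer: 1681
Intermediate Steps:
t(E, Q) = 3 - E/2
(t(-4*2, 0) - 48)**2 = ((3 - (-2)*2) - 48)**2 = ((3 - 1/2*(-8)) - 48)**2 = ((3 + 4) - 48)**2 = (7 - 48)**2 = (-41)**2 = 1681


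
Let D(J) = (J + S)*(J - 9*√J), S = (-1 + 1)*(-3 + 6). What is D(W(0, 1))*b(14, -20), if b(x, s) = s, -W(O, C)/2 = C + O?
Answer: -80 - 360*I*√2 ≈ -80.0 - 509.12*I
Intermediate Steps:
W(O, C) = -2*C - 2*O (W(O, C) = -2*(C + O) = -2*C - 2*O)
S = 0 (S = 0*3 = 0)
D(J) = J*(J - 9*√J) (D(J) = (J + 0)*(J - 9*√J) = J*(J - 9*√J))
D(W(0, 1))*b(14, -20) = ((-2*1 - 2*0)² - 9*(-2*1 - 2*0)^(3/2))*(-20) = ((-2 + 0)² - 9*(-2 + 0)^(3/2))*(-20) = ((-2)² - (-18)*I*√2)*(-20) = (4 - (-18)*I*√2)*(-20) = (4 + 18*I*√2)*(-20) = -80 - 360*I*√2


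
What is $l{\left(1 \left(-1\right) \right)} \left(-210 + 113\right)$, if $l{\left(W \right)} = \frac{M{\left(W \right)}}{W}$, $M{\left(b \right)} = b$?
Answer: $-97$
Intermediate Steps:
$l{\left(W \right)} = 1$ ($l{\left(W \right)} = \frac{W}{W} = 1$)
$l{\left(1 \left(-1\right) \right)} \left(-210 + 113\right) = 1 \left(-210 + 113\right) = 1 \left(-97\right) = -97$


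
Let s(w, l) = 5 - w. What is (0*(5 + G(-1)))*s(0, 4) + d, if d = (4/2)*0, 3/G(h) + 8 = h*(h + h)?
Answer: 0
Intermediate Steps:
G(h) = 3/(-8 + 2*h²) (G(h) = 3/(-8 + h*(h + h)) = 3/(-8 + h*(2*h)) = 3/(-8 + 2*h²))
d = 0 (d = (4*(½))*0 = 2*0 = 0)
(0*(5 + G(-1)))*s(0, 4) + d = (0*(5 + 3/(2*(-4 + (-1)²))))*(5 - 1*0) + 0 = (0*(5 + 3/(2*(-4 + 1))))*(5 + 0) + 0 = (0*(5 + (3/2)/(-3)))*5 + 0 = (0*(5 + (3/2)*(-⅓)))*5 + 0 = (0*(5 - ½))*5 + 0 = (0*(9/2))*5 + 0 = 0*5 + 0 = 0 + 0 = 0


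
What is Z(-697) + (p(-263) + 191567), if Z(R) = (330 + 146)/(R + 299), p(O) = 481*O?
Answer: 12947498/199 ≈ 65063.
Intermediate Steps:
Z(R) = 476/(299 + R)
Z(-697) + (p(-263) + 191567) = 476/(299 - 697) + (481*(-263) + 191567) = 476/(-398) + (-126503 + 191567) = 476*(-1/398) + 65064 = -238/199 + 65064 = 12947498/199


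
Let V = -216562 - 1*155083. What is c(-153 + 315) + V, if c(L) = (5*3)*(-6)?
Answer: -371735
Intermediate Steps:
c(L) = -90 (c(L) = 15*(-6) = -90)
V = -371645 (V = -216562 - 155083 = -371645)
c(-153 + 315) + V = -90 - 371645 = -371735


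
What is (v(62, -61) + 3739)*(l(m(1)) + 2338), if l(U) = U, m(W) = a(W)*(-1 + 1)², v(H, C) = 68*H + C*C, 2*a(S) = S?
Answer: 27298488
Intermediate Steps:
a(S) = S/2
v(H, C) = C² + 68*H (v(H, C) = 68*H + C² = C² + 68*H)
m(W) = 0 (m(W) = (W/2)*(-1 + 1)² = (W/2)*0² = (W/2)*0 = 0)
(v(62, -61) + 3739)*(l(m(1)) + 2338) = (((-61)² + 68*62) + 3739)*(0 + 2338) = ((3721 + 4216) + 3739)*2338 = (7937 + 3739)*2338 = 11676*2338 = 27298488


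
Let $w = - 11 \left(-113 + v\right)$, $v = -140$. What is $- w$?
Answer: $-2783$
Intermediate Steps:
$w = 2783$ ($w = - 11 \left(-113 - 140\right) = \left(-11\right) \left(-253\right) = 2783$)
$- w = \left(-1\right) 2783 = -2783$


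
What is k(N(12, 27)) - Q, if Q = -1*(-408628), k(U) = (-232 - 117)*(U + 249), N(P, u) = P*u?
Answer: -608605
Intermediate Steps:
k(U) = -86901 - 349*U (k(U) = -349*(249 + U) = -86901 - 349*U)
Q = 408628
k(N(12, 27)) - Q = (-86901 - 4188*27) - 1*408628 = (-86901 - 349*324) - 408628 = (-86901 - 113076) - 408628 = -199977 - 408628 = -608605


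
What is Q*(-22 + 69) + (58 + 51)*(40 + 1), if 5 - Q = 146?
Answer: -2158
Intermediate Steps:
Q = -141 (Q = 5 - 1*146 = 5 - 146 = -141)
Q*(-22 + 69) + (58 + 51)*(40 + 1) = -141*(-22 + 69) + (58 + 51)*(40 + 1) = -141*47 + 109*41 = -6627 + 4469 = -2158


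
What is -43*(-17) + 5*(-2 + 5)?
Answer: 746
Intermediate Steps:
-43*(-17) + 5*(-2 + 5) = 731 + 5*3 = 731 + 15 = 746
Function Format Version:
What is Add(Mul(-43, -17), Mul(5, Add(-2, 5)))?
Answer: 746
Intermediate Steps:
Add(Mul(-43, -17), Mul(5, Add(-2, 5))) = Add(731, Mul(5, 3)) = Add(731, 15) = 746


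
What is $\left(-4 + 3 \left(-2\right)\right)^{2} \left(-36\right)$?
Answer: $-3600$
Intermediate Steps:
$\left(-4 + 3 \left(-2\right)\right)^{2} \left(-36\right) = \left(-4 - 6\right)^{2} \left(-36\right) = \left(-10\right)^{2} \left(-36\right) = 100 \left(-36\right) = -3600$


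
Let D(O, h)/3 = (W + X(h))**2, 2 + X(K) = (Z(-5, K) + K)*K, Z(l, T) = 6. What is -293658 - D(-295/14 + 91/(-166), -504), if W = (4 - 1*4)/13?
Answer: -188988233958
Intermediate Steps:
W = 0 (W = (4 - 4)*(1/13) = 0*(1/13) = 0)
X(K) = -2 + K*(6 + K) (X(K) = -2 + (6 + K)*K = -2 + K*(6 + K))
D(O, h) = 3*(-2 + h**2 + 6*h)**2 (D(O, h) = 3*(0 + (-2 + h**2 + 6*h))**2 = 3*(-2 + h**2 + 6*h)**2)
-293658 - D(-295/14 + 91/(-166), -504) = -293658 - 3*(-2 + (-504)**2 + 6*(-504))**2 = -293658 - 3*(-2 + 254016 - 3024)**2 = -293658 - 3*250990**2 = -293658 - 3*62995980100 = -293658 - 1*188987940300 = -293658 - 188987940300 = -188988233958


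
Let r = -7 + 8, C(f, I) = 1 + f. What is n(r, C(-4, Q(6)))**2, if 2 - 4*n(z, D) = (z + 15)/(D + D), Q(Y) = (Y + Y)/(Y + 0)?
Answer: 49/36 ≈ 1.3611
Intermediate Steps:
Q(Y) = 2 (Q(Y) = (2*Y)/Y = 2)
r = 1
n(z, D) = 1/2 - (15 + z)/(8*D) (n(z, D) = 1/2 - (z + 15)/(4*(D + D)) = 1/2 - (15 + z)/(4*(2*D)) = 1/2 - (15 + z)*1/(2*D)/4 = 1/2 - (15 + z)/(8*D))
n(r, C(-4, Q(6)))**2 = ((-15 - 1*1 + 4*(1 - 4))/(8*(1 - 4)))**2 = ((1/8)*(-15 - 1 + 4*(-3))/(-3))**2 = ((1/8)*(-1/3)*(-15 - 1 - 12))**2 = ((1/8)*(-1/3)*(-28))**2 = (7/6)**2 = 49/36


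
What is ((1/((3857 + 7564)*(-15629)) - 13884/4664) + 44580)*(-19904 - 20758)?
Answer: -2328727424031948065/1284750687 ≈ -1.8126e+9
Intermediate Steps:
((1/((3857 + 7564)*(-15629)) - 13884/4664) + 44580)*(-19904 - 20758) = ((-1/15629/11421 - 13884*1/4664) + 44580)*(-40662) = (((1/11421)*(-1/15629) - 3471/1166) + 44580)*(-40662) = ((-1/178498809 - 3471/1166) + 44580)*(-40662) = (-619569367205/208129611294 + 44580)*(-40662) = (9277798502119315/208129611294)*(-40662) = -2328727424031948065/1284750687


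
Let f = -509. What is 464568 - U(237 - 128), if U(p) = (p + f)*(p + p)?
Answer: 551768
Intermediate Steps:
U(p) = 2*p*(-509 + p) (U(p) = (p - 509)*(p + p) = (-509 + p)*(2*p) = 2*p*(-509 + p))
464568 - U(237 - 128) = 464568 - 2*(237 - 128)*(-509 + (237 - 128)) = 464568 - 2*109*(-509 + 109) = 464568 - 2*109*(-400) = 464568 - 1*(-87200) = 464568 + 87200 = 551768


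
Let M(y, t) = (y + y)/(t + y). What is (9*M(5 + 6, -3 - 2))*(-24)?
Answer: -792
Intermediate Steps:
M(y, t) = 2*y/(t + y) (M(y, t) = (2*y)/(t + y) = 2*y/(t + y))
(9*M(5 + 6, -3 - 2))*(-24) = (9*(2*(5 + 6)/((-3 - 2) + (5 + 6))))*(-24) = (9*(2*11/(-5 + 11)))*(-24) = (9*(2*11/6))*(-24) = (9*(2*11*(⅙)))*(-24) = (9*(11/3))*(-24) = 33*(-24) = -792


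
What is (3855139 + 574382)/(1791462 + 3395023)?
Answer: 4429521/5186485 ≈ 0.85405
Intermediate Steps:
(3855139 + 574382)/(1791462 + 3395023) = 4429521/5186485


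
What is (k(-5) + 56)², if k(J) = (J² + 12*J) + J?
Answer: 256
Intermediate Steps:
k(J) = J² + 13*J
(k(-5) + 56)² = (-5*(13 - 5) + 56)² = (-5*8 + 56)² = (-40 + 56)² = 16² = 256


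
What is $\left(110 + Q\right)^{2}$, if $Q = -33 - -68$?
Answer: $21025$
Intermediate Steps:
$Q = 35$ ($Q = -33 + 68 = 35$)
$\left(110 + Q\right)^{2} = \left(110 + 35\right)^{2} = 145^{2} = 21025$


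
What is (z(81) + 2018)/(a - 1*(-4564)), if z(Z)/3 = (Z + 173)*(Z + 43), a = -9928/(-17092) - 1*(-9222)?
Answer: 206185069/29455030 ≈ 7.0000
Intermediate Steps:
a = 39408088/4273 (a = -9928*(-1/17092) + 9222 = 2482/4273 + 9222 = 39408088/4273 ≈ 9222.6)
z(Z) = 3*(43 + Z)*(173 + Z) (z(Z) = 3*((Z + 173)*(Z + 43)) = 3*((173 + Z)*(43 + Z)) = 3*((43 + Z)*(173 + Z)) = 3*(43 + Z)*(173 + Z))
(z(81) + 2018)/(a - 1*(-4564)) = ((22317 + 3*81² + 648*81) + 2018)/(39408088/4273 - 1*(-4564)) = ((22317 + 3*6561 + 52488) + 2018)/(39408088/4273 + 4564) = ((22317 + 19683 + 52488) + 2018)/(58910060/4273) = (94488 + 2018)*(4273/58910060) = 96506*(4273/58910060) = 206185069/29455030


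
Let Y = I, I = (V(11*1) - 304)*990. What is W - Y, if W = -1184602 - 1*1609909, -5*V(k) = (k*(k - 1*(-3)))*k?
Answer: -2158139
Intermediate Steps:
V(k) = -k²*(3 + k)/5 (V(k) = -k*(k - 1*(-3))*k/5 = -k*(k + 3)*k/5 = -k*(3 + k)*k/5 = -k²*(3 + k)/5)
I = -636372 (I = ((11*1)²*(-3 - 11)/5 - 304)*990 = ((⅕)*11²*(-3 - 1*11) - 304)*990 = ((⅕)*121*(-3 - 11) - 304)*990 = ((⅕)*121*(-14) - 304)*990 = (-1694/5 - 304)*990 = -3214/5*990 = -636372)
Y = -636372
W = -2794511 (W = -1184602 - 1609909 = -2794511)
W - Y = -2794511 - 1*(-636372) = -2794511 + 636372 = -2158139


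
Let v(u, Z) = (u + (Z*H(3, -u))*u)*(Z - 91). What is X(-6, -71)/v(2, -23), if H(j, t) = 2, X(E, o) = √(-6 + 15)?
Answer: 1/3420 ≈ 0.00029240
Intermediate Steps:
X(E, o) = 3 (X(E, o) = √9 = 3)
v(u, Z) = (-91 + Z)*(u + 2*Z*u) (v(u, Z) = (u + (Z*2)*u)*(Z - 91) = (u + (2*Z)*u)*(-91 + Z) = (u + 2*Z*u)*(-91 + Z) = (-91 + Z)*(u + 2*Z*u))
X(-6, -71)/v(2, -23) = 3/((2*(-91 - 181*(-23) + 2*(-23)²))) = 3/((2*(-91 + 4163 + 2*529))) = 3/((2*(-91 + 4163 + 1058))) = 3/((2*5130)) = 3/10260 = 3*(1/10260) = 1/3420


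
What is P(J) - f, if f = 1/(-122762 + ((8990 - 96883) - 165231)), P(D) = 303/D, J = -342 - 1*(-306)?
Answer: -18982237/2255316 ≈ -8.4167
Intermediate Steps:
J = -36 (J = -342 + 306 = -36)
f = -1/375886 (f = 1/(-122762 + (-87893 - 165231)) = 1/(-122762 - 253124) = 1/(-375886) = -1/375886 ≈ -2.6604e-6)
P(J) - f = 303/(-36) - 1*(-1/375886) = 303*(-1/36) + 1/375886 = -101/12 + 1/375886 = -18982237/2255316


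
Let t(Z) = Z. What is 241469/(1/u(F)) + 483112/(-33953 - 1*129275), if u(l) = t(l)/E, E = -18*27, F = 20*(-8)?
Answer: 788260689586/9916101 ≈ 79493.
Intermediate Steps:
F = -160
E = -486
u(l) = -l/486 (u(l) = l/(-486) = l*(-1/486) = -l/486)
241469/(1/u(F)) + 483112/(-33953 - 1*129275) = 241469/(1/(-1/486*(-160))) + 483112/(-33953 - 1*129275) = 241469/(1/(80/243)) + 483112/(-33953 - 129275) = 241469/(243/80) + 483112/(-163228) = 241469*(80/243) + 483112*(-1/163228) = 19317520/243 - 120778/40807 = 788260689586/9916101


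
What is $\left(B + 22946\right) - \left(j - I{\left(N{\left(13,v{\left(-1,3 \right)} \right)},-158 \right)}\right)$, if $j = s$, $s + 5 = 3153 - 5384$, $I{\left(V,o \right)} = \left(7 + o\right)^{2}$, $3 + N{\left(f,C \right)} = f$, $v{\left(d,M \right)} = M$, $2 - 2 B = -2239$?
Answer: $\frac{98207}{2} \approx 49104.0$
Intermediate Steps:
$B = \frac{2241}{2}$ ($B = 1 - - \frac{2239}{2} = 1 + \frac{2239}{2} = \frac{2241}{2} \approx 1120.5$)
$N{\left(f,C \right)} = -3 + f$
$s = -2236$ ($s = -5 + \left(3153 - 5384\right) = -5 - 2231 = -2236$)
$j = -2236$
$\left(B + 22946\right) - \left(j - I{\left(N{\left(13,v{\left(-1,3 \right)} \right)},-158 \right)}\right) = \left(\frac{2241}{2} + 22946\right) - \left(-2236 - \left(7 - 158\right)^{2}\right) = \frac{48133}{2} - \left(-2236 - \left(-151\right)^{2}\right) = \frac{48133}{2} - \left(-2236 - 22801\right) = \frac{48133}{2} - -25037 = \frac{48133}{2} + 25037 = \frac{98207}{2}$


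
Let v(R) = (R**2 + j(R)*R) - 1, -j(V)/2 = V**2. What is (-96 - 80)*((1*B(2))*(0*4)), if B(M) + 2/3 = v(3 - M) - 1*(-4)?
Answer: 0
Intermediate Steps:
j(V) = -2*V**2
v(R) = -1 + R**2 - 2*R**3 (v(R) = (R**2 + (-2*R**2)*R) - 1 = (R**2 - 2*R**3) - 1 = -1 + R**2 - 2*R**3)
B(M) = 7/3 + (3 - M)**2 - 2*(3 - M)**3 (B(M) = -2/3 + ((-1 + (3 - M)**2 - 2*(3 - M)**3) - 1*(-4)) = -2/3 + ((-1 + (3 - M)**2 - 2*(3 - M)**3) + 4) = -2/3 + (3 + (3 - M)**2 - 2*(3 - M)**3) = 7/3 + (3 - M)**2 - 2*(3 - M)**3)
(-96 - 80)*((1*B(2))*(0*4)) = (-96 - 80)*((1*(7/3 + (-3 + 2)**2 + 2*(-3 + 2)**3))*(0*4)) = -176*1*(7/3 + (-1)**2 + 2*(-1)**3)*0 = -176*1*(7/3 + 1 + 2*(-1))*0 = -176*1*(7/3 + 1 - 2)*0 = -176*1*(4/3)*0 = -704*0/3 = -176*0 = 0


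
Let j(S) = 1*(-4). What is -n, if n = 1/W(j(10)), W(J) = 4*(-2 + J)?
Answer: 1/24 ≈ 0.041667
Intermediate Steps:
j(S) = -4
W(J) = -8 + 4*J
n = -1/24 (n = 1/(-8 + 4*(-4)) = 1/(-8 - 16) = 1/(-24) = -1/24 ≈ -0.041667)
-n = -1*(-1/24) = 1/24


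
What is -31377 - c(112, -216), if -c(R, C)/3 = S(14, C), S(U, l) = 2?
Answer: -31371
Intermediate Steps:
c(R, C) = -6 (c(R, C) = -3*2 = -6)
-31377 - c(112, -216) = -31377 - 1*(-6) = -31377 + 6 = -31371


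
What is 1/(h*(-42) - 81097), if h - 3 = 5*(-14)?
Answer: -1/78283 ≈ -1.2774e-5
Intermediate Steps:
h = -67 (h = 3 + 5*(-14) = 3 - 70 = -67)
1/(h*(-42) - 81097) = 1/(-67*(-42) - 81097) = 1/(2814 - 81097) = 1/(-78283) = -1/78283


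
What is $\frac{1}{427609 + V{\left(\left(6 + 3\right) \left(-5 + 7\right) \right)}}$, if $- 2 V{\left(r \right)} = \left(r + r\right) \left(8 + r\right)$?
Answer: $\frac{1}{427141} \approx 2.3411 \cdot 10^{-6}$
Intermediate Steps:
$V{\left(r \right)} = - r \left(8 + r\right)$ ($V{\left(r \right)} = - \frac{\left(r + r\right) \left(8 + r\right)}{2} = - \frac{2 r \left(8 + r\right)}{2} = - r \left(8 + r\right)$)
$\frac{1}{427609 + V{\left(\left(6 + 3\right) \left(-5 + 7\right) \right)}} = \frac{1}{427609 - \left(6 + 3\right) \left(-5 + 7\right) \left(8 + \left(6 + 3\right) \left(-5 + 7\right)\right)} = \frac{1}{427609 - 9 \cdot 2 \left(8 + 9 \cdot 2\right)} = \frac{1}{427609 - 18 \left(8 + 18\right)} = \frac{1}{427609 - 18 \cdot 26} = \frac{1}{427609 - 468} = \frac{1}{427141}$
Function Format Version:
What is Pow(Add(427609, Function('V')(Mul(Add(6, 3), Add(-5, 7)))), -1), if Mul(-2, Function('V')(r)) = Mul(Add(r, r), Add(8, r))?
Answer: Rational(1, 427141) ≈ 2.3411e-6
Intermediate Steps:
Function('V')(r) = Mul(-1, r, Add(8, r)) (Function('V')(r) = Mul(Rational(-1, 2), Mul(Add(r, r), Add(8, r))) = Mul(Rational(-1, 2), Mul(Mul(2, r), Add(8, r))) = Mul(Rational(-1, 2), Mul(2, r, Add(8, r))) = Mul(-1, r, Add(8, r)))
Pow(Add(427609, Function('V')(Mul(Add(6, 3), Add(-5, 7)))), -1) = Pow(Add(427609, Mul(-1, Mul(Add(6, 3), Add(-5, 7)), Add(8, Mul(Add(6, 3), Add(-5, 7))))), -1) = Pow(Add(427609, Mul(-1, Mul(9, 2), Add(8, Mul(9, 2)))), -1) = Pow(Add(427609, Mul(-1, 18, Add(8, 18))), -1) = Pow(Add(427609, Mul(-1, 18, 26)), -1) = Pow(Add(427609, -468), -1) = Pow(427141, -1) = Rational(1, 427141)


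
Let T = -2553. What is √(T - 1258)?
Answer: I*√3811 ≈ 61.733*I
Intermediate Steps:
√(T - 1258) = √(-2553 - 1258) = √(-3811) = I*√3811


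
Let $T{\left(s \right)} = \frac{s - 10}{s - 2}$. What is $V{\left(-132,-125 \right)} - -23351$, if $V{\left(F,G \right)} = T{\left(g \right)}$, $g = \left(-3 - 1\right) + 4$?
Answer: $23356$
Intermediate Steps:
$g = 0$ ($g = -4 + 4 = 0$)
$T{\left(s \right)} = \frac{-10 + s}{-2 + s}$
$V{\left(F,G \right)} = 5$ ($V{\left(F,G \right)} = \frac{-10 + 0}{-2 + 0} = \frac{1}{-2} \left(-10\right) = \left(- \frac{1}{2}\right) \left(-10\right) = 5$)
$V{\left(-132,-125 \right)} - -23351 = 5 - -23351 = 5 + 23351 = 23356$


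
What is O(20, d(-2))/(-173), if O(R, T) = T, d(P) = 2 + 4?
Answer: -6/173 ≈ -0.034682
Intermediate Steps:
d(P) = 6
O(20, d(-2))/(-173) = 6/(-173) = 6*(-1/173) = -6/173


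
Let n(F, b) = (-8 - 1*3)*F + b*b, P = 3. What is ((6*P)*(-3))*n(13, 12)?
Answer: -54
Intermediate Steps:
n(F, b) = b**2 - 11*F (n(F, b) = (-8 - 3)*F + b**2 = -11*F + b**2 = b**2 - 11*F)
((6*P)*(-3))*n(13, 12) = ((6*3)*(-3))*(12**2 - 11*13) = (18*(-3))*(144 - 143) = -54*1 = -54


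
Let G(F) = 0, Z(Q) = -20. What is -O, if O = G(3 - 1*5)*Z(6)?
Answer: 0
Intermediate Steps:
O = 0 (O = 0*(-20) = 0)
-O = -1*0 = 0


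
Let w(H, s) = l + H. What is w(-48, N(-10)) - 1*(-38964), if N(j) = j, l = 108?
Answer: 39024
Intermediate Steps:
w(H, s) = 108 + H
w(-48, N(-10)) - 1*(-38964) = (108 - 48) - 1*(-38964) = 60 + 38964 = 39024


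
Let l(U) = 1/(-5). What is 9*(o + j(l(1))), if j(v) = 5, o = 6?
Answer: 99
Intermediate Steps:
l(U) = -⅕
9*(o + j(l(1))) = 9*(6 + 5) = 9*11 = 99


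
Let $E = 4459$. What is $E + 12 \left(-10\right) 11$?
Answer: $3139$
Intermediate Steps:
$E + 12 \left(-10\right) 11 = 4459 + 12 \left(-10\right) 11 = 4459 - 1320 = 3139$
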